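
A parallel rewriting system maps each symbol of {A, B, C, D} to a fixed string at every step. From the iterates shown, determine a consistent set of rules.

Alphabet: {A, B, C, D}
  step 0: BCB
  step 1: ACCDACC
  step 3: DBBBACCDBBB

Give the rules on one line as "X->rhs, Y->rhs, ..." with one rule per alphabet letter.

A->CD, B->ACC, C->D, D->B

  step 0 ⇒ step 1: BCB ⇒ ACC·D·ACC
    B ↦ ACC
    C ↦ D
    A ↦ CD  (constrained at step 1)
    D ↦ B  (constrained at step 1)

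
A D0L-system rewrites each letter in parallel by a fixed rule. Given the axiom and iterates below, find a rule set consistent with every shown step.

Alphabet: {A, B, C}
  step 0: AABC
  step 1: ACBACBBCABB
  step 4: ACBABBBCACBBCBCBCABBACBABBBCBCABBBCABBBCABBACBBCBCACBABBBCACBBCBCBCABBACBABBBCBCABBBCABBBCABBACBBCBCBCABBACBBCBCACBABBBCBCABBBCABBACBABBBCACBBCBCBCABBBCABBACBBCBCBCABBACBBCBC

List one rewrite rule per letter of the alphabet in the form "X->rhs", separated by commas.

  step 0 ⇒ step 1: AABC ⇒ ACB·ACB·BC·ABB
    A ↦ ACB
    B ↦ BC
    C ↦ ABB

A->ACB, B->BC, C->ABB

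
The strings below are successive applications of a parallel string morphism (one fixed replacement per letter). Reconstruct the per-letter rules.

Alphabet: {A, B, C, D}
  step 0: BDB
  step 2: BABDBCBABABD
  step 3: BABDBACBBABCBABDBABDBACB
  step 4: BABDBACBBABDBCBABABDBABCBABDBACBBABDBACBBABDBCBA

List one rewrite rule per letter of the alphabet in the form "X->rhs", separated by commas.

A->BD, B->BA, C->BC, D->CB

  step 3 ⇒ step 4: BABDBACBBABCBABDBABDBACB ⇒ BA·BD·BA·CB·BA·BD·BC·BA·BA·BD·BA·BC·BA·BD·BA·CB·BA·BD·BA·CB·BA·BD·BC·BA
    A ↦ BD
    B ↦ BA
    C ↦ BC
    D ↦ CB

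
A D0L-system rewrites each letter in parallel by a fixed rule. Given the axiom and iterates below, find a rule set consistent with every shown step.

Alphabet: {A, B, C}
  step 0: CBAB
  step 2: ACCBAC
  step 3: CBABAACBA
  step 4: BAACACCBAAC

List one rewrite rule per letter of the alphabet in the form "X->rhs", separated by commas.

  step 3 ⇒ step 4: CBABAACBA ⇒ BA·A·C·A·C·C·BA·A·C
    A ↦ C
    B ↦ A
    C ↦ BA

A->C, B->A, C->BA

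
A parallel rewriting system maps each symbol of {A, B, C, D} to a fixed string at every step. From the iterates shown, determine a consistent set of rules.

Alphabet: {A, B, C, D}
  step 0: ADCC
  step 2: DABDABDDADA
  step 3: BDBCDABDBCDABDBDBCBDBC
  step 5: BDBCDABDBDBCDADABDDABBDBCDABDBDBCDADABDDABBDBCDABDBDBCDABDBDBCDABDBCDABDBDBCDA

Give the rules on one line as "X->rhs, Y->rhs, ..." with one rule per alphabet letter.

A->BC, B->DA, C->B, D->BD

  step 2 ⇒ step 3: DABDABDDADA ⇒ BD·BC·DA·BD·BC·DA·BD·BD·BC·BD·BC
    A ↦ BC
    B ↦ DA
    D ↦ BD
    C ↦ B  (constrained at step 0)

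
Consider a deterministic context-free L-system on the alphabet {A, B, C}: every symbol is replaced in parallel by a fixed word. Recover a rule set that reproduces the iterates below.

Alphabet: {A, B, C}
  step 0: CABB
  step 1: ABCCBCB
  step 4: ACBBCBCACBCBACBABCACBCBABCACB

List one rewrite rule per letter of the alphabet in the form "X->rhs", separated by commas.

  step 0 ⇒ step 1: CABB ⇒ A·BC·CB·CB
    A ↦ BC
    B ↦ CB
    C ↦ A

A->BC, B->CB, C->A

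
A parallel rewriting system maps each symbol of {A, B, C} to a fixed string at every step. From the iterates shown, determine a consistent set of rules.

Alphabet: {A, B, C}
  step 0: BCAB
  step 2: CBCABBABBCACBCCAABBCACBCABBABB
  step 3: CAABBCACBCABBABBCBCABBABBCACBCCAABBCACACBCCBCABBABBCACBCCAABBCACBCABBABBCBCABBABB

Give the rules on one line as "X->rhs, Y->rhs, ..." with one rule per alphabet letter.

  step 2 ⇒ step 3: CBCABBABBCACBCCAABBCACBCABBABB ⇒ CA·ABB·CA·CBC·ABB·ABB·CBC·ABB·ABB·CA·CBC·CA·ABB·CA·CA·CBC·CBC·ABB·ABB·CA·CBC·CA·ABB·CA·CBC·ABB·ABB·CBC·ABB·ABB
    A ↦ CBC
    B ↦ ABB
    C ↦ CA

A->CBC, B->ABB, C->CA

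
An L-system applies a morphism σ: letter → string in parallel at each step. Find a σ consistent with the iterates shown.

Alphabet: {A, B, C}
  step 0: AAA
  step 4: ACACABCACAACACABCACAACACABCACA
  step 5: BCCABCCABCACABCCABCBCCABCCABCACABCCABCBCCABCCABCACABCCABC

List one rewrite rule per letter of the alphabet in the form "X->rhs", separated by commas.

A->BC, B->A, C->CA

  step 4 ⇒ step 5: ACACABCACAACACABCACAACACABCACA ⇒ BC·CA·BC·CA·BC·A·CA·BC·CA·BC·BC·CA·BC·CA·BC·A·CA·BC·CA·BC·BC·CA·BC·CA·BC·A·CA·BC·CA·BC
    A ↦ BC
    B ↦ A
    C ↦ CA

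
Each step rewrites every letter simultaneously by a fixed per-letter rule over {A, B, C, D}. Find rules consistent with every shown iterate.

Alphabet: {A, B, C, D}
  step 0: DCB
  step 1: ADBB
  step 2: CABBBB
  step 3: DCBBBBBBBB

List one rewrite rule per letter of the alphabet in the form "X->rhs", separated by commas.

  step 2 ⇒ step 3: CABBBB ⇒ D·C·BB·BB·BB·BB
    A ↦ C
    B ↦ BB
    C ↦ D
  step 0 ⇒ step 1: DCB ⇒ A·D·BB
    D ↦ A

A->C, B->BB, C->D, D->A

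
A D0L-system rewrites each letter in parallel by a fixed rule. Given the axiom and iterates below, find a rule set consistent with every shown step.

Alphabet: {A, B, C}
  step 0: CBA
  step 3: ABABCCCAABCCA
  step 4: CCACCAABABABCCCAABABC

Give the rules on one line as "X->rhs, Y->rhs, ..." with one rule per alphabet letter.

A->C, B->CA, C->AB

  step 3 ⇒ step 4: ABABCCCAABCCA ⇒ C·CA·C·CA·AB·AB·AB·C·C·CA·AB·AB·C
    A ↦ C
    B ↦ CA
    C ↦ AB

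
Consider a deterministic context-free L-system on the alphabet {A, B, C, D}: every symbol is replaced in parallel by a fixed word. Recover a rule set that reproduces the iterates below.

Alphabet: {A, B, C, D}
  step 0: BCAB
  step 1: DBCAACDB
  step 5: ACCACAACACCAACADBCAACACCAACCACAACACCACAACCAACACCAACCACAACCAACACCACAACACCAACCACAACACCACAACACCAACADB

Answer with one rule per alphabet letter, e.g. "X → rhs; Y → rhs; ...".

  step 0 ⇒ step 1: BCAB ⇒ DB·CA·AC·DB
    A ↦ AC
    B ↦ DB
    C ↦ CA
    D ↦ A  (constrained at step 1)

A->AC, B->DB, C->CA, D->A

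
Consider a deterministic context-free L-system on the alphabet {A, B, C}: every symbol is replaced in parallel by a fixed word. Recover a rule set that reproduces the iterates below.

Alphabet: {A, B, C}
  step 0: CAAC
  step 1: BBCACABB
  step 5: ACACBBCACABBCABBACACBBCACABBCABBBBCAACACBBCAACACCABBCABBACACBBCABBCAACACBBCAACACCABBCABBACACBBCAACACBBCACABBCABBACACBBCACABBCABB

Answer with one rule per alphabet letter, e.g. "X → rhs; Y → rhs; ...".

  step 0 ⇒ step 1: CAAC ⇒ BB·CA·CA·BB
    A ↦ CA
    C ↦ BB
    B ↦ AC  (constrained at step 1)

A->CA, B->AC, C->BB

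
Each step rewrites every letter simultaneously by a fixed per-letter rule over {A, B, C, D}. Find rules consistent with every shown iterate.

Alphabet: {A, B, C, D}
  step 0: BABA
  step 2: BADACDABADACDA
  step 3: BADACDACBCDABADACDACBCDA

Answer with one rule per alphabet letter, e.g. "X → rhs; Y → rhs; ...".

  step 2 ⇒ step 3: BADACDABADACDA ⇒ BA·DA·C·DA·CB·C·DA·BA·DA·C·DA·CB·C·DA
    A ↦ DA
    B ↦ BA
    C ↦ CB
    D ↦ C

A->DA, B->BA, C->CB, D->C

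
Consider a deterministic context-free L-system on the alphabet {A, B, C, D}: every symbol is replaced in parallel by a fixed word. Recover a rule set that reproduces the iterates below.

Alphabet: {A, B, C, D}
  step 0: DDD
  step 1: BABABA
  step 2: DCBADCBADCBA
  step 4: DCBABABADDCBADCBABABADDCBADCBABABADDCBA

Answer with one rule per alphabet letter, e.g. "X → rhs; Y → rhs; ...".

  step 1 ⇒ step 2: BABABA ⇒ DC·BA·DC·BA·DC·BA
    A ↦ BA
    B ↦ DC
    C ↦ D  (constrained at step 2)
  step 0 ⇒ step 1: DDD ⇒ BA·BA·BA
    D ↦ BA

A->BA, B->DC, C->D, D->BA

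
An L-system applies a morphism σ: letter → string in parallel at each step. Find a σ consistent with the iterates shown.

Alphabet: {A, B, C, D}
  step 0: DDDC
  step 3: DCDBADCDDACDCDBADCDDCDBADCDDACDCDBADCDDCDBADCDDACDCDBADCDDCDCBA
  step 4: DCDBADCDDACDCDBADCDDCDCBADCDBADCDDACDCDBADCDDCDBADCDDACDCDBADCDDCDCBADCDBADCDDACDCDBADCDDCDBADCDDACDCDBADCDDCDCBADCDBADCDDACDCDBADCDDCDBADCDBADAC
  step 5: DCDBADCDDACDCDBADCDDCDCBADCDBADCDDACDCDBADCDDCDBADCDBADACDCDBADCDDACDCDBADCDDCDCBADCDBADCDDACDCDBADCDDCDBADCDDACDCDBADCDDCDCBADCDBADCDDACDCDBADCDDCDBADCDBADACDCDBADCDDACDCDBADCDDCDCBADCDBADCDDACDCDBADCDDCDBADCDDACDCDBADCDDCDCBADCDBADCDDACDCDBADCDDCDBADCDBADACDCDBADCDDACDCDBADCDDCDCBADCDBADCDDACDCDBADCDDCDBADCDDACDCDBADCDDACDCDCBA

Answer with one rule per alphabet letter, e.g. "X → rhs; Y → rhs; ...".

A->C, B->DA, C->BA, D->DCD

  step 4 ⇒ step 5: DCDBADCDDACDCDBADCDDCDCBADCDBADCDDACDCDBADCDDCDBADCDDACDCDBADCDDCDCBADCDBADCDDACDCDBADCDDCDBADCDDACDCDBADCDDCDCBADCDBADCDDACDCDBADCDDCDBADCDBADAC ⇒ DCD·BA·DCD·DA·C·DCD·BA·DCD·DCD·C·BA·DCD·BA·DCD·DA·C·DCD·BA·DCD·DCD·BA·DCD·BA·DA·C·DCD·BA·DCD·DA·C·DCD·BA·DCD·DCD·C·BA·DCD·BA·DCD·DA·C·DCD·BA·DCD·DCD·BA·DCD·DA·C·DCD·BA·DCD·DCD·C·BA·DCD·BA·DCD·DA·C·DCD·BA·DCD·DCD·BA·DCD·BA·DA·C·DCD·BA·DCD·DA·C·DCD·BA·DCD·DCD·C·BA·DCD·BA·DCD·DA·C·DCD·BA·DCD·DCD·BA·DCD·DA·C·DCD·BA·DCD·DCD·C·BA·DCD·BA·DCD·DA·C·DCD·BA·DCD·DCD·BA·DCD·BA·DA·C·DCD·BA·DCD·DA·C·DCD·BA·DCD·DCD·C·BA·DCD·BA·DCD·DA·C·DCD·BA·DCD·DCD·BA·DCD·DA·C·DCD·BA·DCD·DA·C·DCD·C·BA
    A ↦ C
    B ↦ DA
    C ↦ BA
    D ↦ DCD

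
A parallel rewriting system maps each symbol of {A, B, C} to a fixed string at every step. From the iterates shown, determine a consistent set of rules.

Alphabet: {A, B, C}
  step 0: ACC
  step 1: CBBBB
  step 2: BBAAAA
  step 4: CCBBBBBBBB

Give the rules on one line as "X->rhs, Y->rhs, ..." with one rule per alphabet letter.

A->C, B->A, C->BB

  step 1 ⇒ step 2: CBBBB ⇒ BB·A·A·A·A
    B ↦ A
    C ↦ BB
  step 0 ⇒ step 1: ACC ⇒ C·BB·BB
    A ↦ C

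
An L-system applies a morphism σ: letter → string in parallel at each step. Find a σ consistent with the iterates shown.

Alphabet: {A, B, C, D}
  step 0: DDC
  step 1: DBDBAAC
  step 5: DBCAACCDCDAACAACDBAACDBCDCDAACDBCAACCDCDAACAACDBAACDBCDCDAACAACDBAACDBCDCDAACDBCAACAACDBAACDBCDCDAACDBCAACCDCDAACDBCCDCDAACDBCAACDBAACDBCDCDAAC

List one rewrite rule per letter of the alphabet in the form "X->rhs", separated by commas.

A->CD, B->C, C->AAC, D->DB

  step 0 ⇒ step 1: DDC ⇒ DB·DB·AAC
    C ↦ AAC
    D ↦ DB
    A ↦ CD  (constrained at step 1)
    B ↦ C  (constrained at step 1)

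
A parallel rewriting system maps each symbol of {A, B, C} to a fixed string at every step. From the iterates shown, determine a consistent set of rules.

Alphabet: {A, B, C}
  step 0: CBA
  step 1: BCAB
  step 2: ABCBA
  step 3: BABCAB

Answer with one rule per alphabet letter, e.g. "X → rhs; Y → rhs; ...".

  step 2 ⇒ step 3: ABCBA ⇒ B·A·BC·A·B
    A ↦ B
    B ↦ A
    C ↦ BC

A->B, B->A, C->BC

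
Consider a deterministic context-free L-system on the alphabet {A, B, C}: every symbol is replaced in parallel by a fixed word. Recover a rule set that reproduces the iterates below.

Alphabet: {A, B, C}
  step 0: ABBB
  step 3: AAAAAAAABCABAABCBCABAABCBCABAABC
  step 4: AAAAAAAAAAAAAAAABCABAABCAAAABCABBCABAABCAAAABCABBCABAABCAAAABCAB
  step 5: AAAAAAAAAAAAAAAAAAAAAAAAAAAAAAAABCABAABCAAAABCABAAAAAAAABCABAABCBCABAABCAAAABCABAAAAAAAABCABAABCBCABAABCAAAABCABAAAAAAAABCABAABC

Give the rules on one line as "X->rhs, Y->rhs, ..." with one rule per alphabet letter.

  step 4 ⇒ step 5: AAAAAAAAAAAAAAAABCABAABCAAAABCABBCABAABCAAAABCABBCABAABCAAAABCAB ⇒ AA·AA·AA·AA·AA·AA·AA·AA·AA·AA·AA·AA·AA·AA·AA·AA·BC·AB·AA·BC·AA·AA·BC·AB·AA·AA·AA·AA·BC·AB·AA·BC·BC·AB·AA·BC·AA·AA·BC·AB·AA·AA·AA·AA·BC·AB·AA·BC·BC·AB·AA·BC·AA·AA·BC·AB·AA·AA·AA·AA·BC·AB·AA·BC
    A ↦ AA
    B ↦ BC
    C ↦ AB

A->AA, B->BC, C->AB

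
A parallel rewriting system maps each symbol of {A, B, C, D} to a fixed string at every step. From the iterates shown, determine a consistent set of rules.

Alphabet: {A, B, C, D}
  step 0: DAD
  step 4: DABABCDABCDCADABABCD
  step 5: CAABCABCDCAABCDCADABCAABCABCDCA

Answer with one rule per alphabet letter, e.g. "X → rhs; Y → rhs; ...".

  step 4 ⇒ step 5: DABABCDABCDCADABABCD ⇒ CA·AB·C·AB·C·D·CA·AB·C·D·CA·D·AB·CA·AB·C·AB·C·D·CA
    A ↦ AB
    B ↦ C
    C ↦ D
    D ↦ CA

A->AB, B->C, C->D, D->CA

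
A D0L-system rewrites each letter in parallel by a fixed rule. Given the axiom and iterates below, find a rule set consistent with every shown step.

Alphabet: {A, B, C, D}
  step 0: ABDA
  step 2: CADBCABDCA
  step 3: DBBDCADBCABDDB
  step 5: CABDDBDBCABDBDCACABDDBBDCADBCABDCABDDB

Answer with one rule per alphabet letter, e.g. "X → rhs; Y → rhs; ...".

A->B, B->CA, C->D, D->BD

  step 2 ⇒ step 3: CADBCABDCA ⇒ D·B·BD·CA·D·B·CA·BD·D·B
    A ↦ B
    B ↦ CA
    C ↦ D
    D ↦ BD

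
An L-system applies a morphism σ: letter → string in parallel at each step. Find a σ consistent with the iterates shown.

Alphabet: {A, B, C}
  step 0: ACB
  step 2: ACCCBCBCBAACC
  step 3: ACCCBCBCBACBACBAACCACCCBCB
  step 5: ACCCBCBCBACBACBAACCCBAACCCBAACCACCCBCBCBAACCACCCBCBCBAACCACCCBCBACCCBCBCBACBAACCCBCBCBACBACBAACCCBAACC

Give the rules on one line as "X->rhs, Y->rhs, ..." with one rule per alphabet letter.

A->ACC, B->A, C->CB

  step 2 ⇒ step 3: ACCCBCBCBAACC ⇒ ACC·CB·CB·CB·A·CB·A·CB·A·ACC·ACC·CB·CB
    A ↦ ACC
    B ↦ A
    C ↦ CB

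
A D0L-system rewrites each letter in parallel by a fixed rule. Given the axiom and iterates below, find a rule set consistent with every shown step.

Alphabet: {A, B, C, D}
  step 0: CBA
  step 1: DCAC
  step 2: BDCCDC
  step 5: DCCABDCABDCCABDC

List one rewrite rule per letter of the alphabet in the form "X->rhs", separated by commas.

  step 1 ⇒ step 2: DCAC ⇒ B·DC·C·DC
    A ↦ C
    C ↦ DC
    D ↦ B
  step 0 ⇒ step 1: CBA ⇒ DC·A·C
    B ↦ A

A->C, B->A, C->DC, D->B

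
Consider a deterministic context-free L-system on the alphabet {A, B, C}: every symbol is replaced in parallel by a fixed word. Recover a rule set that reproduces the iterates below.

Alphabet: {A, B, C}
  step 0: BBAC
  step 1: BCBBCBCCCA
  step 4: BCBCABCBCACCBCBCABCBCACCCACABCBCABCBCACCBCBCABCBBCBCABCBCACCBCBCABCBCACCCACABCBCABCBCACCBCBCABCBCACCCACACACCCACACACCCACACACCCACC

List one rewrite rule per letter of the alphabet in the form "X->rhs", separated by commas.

  step 0 ⇒ step 1: BBAC ⇒ BCB·BCB·CC·CA
    A ↦ CC
    B ↦ BCB
    C ↦ CA

A->CC, B->BCB, C->CA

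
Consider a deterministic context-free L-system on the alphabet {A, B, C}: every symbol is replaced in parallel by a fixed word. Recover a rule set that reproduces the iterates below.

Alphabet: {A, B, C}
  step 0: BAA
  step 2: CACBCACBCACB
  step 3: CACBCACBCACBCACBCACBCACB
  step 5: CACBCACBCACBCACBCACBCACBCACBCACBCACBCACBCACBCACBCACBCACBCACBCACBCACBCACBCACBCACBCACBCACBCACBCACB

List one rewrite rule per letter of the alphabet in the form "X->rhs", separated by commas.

  step 2 ⇒ step 3: CACBCACBCACB ⇒ CA·CB·CA·CB·CA·CB·CA·CB·CA·CB·CA·CB
    A ↦ CB
    B ↦ CB
    C ↦ CA

A->CB, B->CB, C->CA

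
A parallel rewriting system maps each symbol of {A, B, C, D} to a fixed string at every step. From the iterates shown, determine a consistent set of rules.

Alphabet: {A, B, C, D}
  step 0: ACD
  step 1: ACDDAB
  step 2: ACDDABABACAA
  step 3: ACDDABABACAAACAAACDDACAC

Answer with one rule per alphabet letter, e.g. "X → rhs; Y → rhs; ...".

  step 2 ⇒ step 3: ACDDABABACAA ⇒ AC·DD·AB·AB·AC·AA·AC·AA·AC·DD·AC·AC
    A ↦ AC
    B ↦ AA
    C ↦ DD
    D ↦ AB

A->AC, B->AA, C->DD, D->AB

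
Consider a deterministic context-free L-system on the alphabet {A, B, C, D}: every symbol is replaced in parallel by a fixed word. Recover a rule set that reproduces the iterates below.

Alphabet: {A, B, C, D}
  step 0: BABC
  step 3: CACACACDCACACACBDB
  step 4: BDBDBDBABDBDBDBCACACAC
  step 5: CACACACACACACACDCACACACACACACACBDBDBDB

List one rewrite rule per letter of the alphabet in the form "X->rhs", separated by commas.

  step 4 ⇒ step 5: BDBDBDBABDBDBDBCACACAC ⇒ CAC·A·CAC·A·CAC·A·CAC·D·CAC·A·CAC·A·CAC·A·CAC·B·D·B·D·B·D·B
    A ↦ D
    B ↦ CAC
    C ↦ B
    D ↦ A

A->D, B->CAC, C->B, D->A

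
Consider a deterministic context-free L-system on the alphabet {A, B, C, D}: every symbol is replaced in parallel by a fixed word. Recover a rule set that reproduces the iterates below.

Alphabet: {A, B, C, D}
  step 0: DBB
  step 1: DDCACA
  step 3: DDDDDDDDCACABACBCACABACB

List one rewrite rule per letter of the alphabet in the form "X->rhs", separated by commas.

  step 0 ⇒ step 1: DBB ⇒ DD·CA·CA
    B ↦ CA
    D ↦ DD
    A ↦ BAC  (constrained at step 1)
    C ↦ B  (constrained at step 1)

A->BAC, B->CA, C->B, D->DD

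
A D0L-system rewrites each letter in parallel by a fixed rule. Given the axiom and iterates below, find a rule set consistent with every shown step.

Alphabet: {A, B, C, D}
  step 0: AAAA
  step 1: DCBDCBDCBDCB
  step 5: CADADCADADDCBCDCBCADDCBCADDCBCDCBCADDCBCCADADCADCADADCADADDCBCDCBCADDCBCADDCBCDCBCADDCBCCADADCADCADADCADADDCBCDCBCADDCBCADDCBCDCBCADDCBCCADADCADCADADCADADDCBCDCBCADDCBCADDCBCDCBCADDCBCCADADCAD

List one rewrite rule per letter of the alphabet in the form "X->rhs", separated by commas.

  step 0 ⇒ step 1: AAAA ⇒ DCB·DCB·DCB·DCB
    A ↦ DCB
    B ↦ ADC  (constrained at step 1)
    C ↦ AD  (constrained at step 1)
    D ↦ C  (constrained at step 1)

A->DCB, B->ADC, C->AD, D->C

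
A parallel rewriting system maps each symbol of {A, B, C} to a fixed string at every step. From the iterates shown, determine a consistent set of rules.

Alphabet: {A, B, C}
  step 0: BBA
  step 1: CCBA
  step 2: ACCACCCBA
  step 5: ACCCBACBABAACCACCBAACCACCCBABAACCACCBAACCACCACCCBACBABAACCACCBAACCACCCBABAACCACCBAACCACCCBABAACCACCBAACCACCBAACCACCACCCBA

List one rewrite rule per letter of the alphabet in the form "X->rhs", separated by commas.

  step 1 ⇒ step 2: CCBA ⇒ ACC·ACC·C·BA
    A ↦ BA
    B ↦ C
    C ↦ ACC

A->BA, B->C, C->ACC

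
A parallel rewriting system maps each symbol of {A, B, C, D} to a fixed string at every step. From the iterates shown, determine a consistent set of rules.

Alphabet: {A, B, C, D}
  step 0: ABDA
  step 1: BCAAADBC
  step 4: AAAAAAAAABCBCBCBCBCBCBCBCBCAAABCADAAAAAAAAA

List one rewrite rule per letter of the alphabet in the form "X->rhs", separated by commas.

  step 0 ⇒ step 1: ABDA ⇒ BC·AA·AD·BC
    A ↦ BC
    B ↦ AA
    D ↦ AD
    C ↦ A  (constrained at step 1)

A->BC, B->AA, C->A, D->AD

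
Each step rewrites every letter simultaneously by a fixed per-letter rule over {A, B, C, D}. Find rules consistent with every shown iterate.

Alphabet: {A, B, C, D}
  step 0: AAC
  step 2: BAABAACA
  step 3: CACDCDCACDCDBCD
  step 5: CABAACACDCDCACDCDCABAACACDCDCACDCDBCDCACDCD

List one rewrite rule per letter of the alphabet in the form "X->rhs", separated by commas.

A->CD, B->CA, C->B, D->AA

  step 2 ⇒ step 3: BAABAACA ⇒ CA·CD·CD·CA·CD·CD·B·CD
    A ↦ CD
    B ↦ CA
    C ↦ B
    D ↦ AA  (constrained at step 3)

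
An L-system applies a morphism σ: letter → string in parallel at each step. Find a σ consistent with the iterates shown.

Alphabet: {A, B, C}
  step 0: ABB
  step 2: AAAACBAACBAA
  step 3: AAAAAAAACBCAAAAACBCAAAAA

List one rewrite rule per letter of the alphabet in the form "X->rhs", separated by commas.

  step 2 ⇒ step 3: AAAACBAACBAA ⇒ AA·AA·AA·AA·CB·CA·AA·AA·CB·CA·AA·AA
    A ↦ AA
    B ↦ CA
    C ↦ CB

A->AA, B->CA, C->CB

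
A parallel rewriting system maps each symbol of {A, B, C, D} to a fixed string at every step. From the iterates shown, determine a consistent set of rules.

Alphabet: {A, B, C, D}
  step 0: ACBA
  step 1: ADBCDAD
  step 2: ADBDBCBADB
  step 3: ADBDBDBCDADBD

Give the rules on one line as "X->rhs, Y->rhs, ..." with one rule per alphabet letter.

  step 2 ⇒ step 3: ADBDBCBADB ⇒ AD·B·D·B·D·BC·D·AD·B·D
    A ↦ AD
    B ↦ D
    C ↦ BC
    D ↦ B

A->AD, B->D, C->BC, D->B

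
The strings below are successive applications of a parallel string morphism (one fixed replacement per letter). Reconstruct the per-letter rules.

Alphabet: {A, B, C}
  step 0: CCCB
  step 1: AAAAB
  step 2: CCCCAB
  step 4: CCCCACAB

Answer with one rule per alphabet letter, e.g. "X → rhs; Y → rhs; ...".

A->C, B->AB, C->A

  step 1 ⇒ step 2: AAAAB ⇒ C·C·C·C·AB
    A ↦ C
    B ↦ AB
  step 0 ⇒ step 1: CCCB ⇒ A·A·A·AB
    C ↦ A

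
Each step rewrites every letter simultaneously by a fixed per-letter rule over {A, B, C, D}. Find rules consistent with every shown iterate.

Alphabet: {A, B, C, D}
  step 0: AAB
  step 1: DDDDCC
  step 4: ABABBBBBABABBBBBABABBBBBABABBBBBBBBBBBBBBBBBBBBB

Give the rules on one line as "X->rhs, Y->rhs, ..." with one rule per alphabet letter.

A->DD, B->CC, C->BB, D->AB

  step 0 ⇒ step 1: AAB ⇒ DD·DD·CC
    A ↦ DD
    B ↦ CC
    C ↦ BB  (constrained at step 1)
    D ↦ AB  (constrained at step 1)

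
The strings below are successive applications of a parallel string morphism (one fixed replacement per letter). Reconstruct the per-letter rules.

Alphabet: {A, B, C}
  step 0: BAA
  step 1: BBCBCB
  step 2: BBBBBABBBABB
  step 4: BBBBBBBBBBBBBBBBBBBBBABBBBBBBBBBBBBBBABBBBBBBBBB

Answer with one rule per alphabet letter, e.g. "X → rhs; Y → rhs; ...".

A->CB, B->BB, C->BA

  step 1 ⇒ step 2: BBCBCB ⇒ BB·BB·BA·BB·BA·BB
    B ↦ BB
    C ↦ BA
  step 0 ⇒ step 1: BAA ⇒ BB·CB·CB
    A ↦ CB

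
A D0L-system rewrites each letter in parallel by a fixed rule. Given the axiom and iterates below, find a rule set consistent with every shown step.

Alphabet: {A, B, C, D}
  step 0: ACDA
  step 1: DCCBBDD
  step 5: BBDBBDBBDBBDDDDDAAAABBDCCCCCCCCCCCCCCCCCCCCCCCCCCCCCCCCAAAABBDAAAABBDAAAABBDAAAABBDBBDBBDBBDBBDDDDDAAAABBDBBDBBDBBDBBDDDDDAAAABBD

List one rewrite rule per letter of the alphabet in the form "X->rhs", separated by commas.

  step 0 ⇒ step 1: ACDA ⇒ D·CC·BBD·D
    A ↦ D
    C ↦ CC
    D ↦ BBD
    B ↦ AA  (constrained at step 1)

A->D, B->AA, C->CC, D->BBD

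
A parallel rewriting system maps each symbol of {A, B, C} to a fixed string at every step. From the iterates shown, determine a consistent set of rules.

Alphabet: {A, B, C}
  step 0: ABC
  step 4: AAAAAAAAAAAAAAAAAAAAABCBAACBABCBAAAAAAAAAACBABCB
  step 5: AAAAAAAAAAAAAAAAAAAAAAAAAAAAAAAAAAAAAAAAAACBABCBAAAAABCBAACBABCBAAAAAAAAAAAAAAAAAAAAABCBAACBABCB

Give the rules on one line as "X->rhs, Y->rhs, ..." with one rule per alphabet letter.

A->AA, B->CB, C->AB

  step 4 ⇒ step 5: AAAAAAAAAAAAAAAAAAAAABCBAACBABCBAAAAAAAAAACBABCB ⇒ AA·AA·AA·AA·AA·AA·AA·AA·AA·AA·AA·AA·AA·AA·AA·AA·AA·AA·AA·AA·AA·CB·AB·CB·AA·AA·AB·CB·AA·CB·AB·CB·AA·AA·AA·AA·AA·AA·AA·AA·AA·AA·AB·CB·AA·CB·AB·CB
    A ↦ AA
    B ↦ CB
    C ↦ AB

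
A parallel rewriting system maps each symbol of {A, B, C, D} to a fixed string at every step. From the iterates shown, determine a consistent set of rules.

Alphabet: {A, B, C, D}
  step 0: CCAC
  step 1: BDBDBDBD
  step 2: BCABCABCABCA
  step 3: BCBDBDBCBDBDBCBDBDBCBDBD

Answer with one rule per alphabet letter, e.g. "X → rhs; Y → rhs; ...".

  step 2 ⇒ step 3: BCABCABCABCA ⇒ BC·BD·BD·BC·BD·BD·BC·BD·BD·BC·BD·BD
    A ↦ BD
    B ↦ BC
    C ↦ BD
  step 1 ⇒ step 2: BDBDBDBD ⇒ BC·A·BC·A·BC·A·BC·A
    D ↦ A

A->BD, B->BC, C->BD, D->A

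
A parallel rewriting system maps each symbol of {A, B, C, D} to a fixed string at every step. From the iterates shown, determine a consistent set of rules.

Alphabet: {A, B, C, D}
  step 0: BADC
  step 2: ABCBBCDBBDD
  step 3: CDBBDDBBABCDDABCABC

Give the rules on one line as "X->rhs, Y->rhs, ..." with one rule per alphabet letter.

A->C, B->D, C->BB, D->ABC

  step 2 ⇒ step 3: ABCBBCDBBDD ⇒ C·D·BB·D·D·BB·ABC·D·D·ABC·ABC
    A ↦ C
    B ↦ D
    C ↦ BB
    D ↦ ABC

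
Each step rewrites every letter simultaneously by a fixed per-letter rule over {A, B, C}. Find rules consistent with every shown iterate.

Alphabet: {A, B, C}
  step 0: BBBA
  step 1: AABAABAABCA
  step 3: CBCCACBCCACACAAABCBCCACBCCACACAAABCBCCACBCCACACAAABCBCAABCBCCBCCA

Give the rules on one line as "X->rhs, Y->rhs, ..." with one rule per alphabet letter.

A->CA, B->AAB, C->CBC

  step 0 ⇒ step 1: BBBA ⇒ AAB·AAB·AAB·CA
    A ↦ CA
    B ↦ AAB
    C ↦ CBC  (constrained at step 1)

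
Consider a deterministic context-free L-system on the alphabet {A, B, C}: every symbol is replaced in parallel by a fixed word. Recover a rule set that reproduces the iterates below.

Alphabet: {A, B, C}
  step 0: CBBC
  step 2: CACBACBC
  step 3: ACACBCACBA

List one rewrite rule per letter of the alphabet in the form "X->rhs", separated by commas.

A->C, B->CB, C->A

  step 2 ⇒ step 3: CACBACBC ⇒ A·C·A·CB·C·A·CB·A
    A ↦ C
    B ↦ CB
    C ↦ A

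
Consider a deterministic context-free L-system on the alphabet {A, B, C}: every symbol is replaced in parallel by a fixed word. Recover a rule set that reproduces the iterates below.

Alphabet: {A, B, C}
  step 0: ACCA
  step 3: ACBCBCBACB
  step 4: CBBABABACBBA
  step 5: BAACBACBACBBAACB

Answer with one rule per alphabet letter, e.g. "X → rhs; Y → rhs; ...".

  step 4 ⇒ step 5: CBBABABACBBA ⇒ B·A·A·CB·A·CB·A·CB·B·A·A·CB
    A ↦ CB
    B ↦ A
    C ↦ B

A->CB, B->A, C->B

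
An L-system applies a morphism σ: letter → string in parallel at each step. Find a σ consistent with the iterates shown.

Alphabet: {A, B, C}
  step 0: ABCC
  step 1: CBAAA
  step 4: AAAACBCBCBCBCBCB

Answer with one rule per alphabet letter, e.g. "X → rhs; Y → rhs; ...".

  step 0 ⇒ step 1: ABCC ⇒ CB·A·A·A
    A ↦ CB
    B ↦ A
    C ↦ A

A->CB, B->A, C->A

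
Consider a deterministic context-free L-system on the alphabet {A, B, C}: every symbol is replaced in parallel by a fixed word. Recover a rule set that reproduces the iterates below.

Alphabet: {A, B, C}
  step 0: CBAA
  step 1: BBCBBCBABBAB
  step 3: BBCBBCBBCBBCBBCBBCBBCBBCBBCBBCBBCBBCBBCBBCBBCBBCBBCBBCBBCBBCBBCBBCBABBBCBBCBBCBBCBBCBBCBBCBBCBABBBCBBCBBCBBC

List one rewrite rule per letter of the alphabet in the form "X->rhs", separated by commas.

  step 0 ⇒ step 1: CBAA ⇒ BBC·BBC·BAB·BAB
    A ↦ BAB
    B ↦ BBC
    C ↦ BBC

A->BAB, B->BBC, C->BBC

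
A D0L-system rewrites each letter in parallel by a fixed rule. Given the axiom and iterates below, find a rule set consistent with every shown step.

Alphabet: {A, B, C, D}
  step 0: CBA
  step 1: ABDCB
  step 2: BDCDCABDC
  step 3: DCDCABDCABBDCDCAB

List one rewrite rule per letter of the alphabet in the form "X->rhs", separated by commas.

A->B, B->DC, C->AB, D->DC

  step 2 ⇒ step 3: BDCDCABDC ⇒ DC·DC·AB·DC·AB·B·DC·DC·AB
    A ↦ B
    B ↦ DC
    C ↦ AB
    D ↦ DC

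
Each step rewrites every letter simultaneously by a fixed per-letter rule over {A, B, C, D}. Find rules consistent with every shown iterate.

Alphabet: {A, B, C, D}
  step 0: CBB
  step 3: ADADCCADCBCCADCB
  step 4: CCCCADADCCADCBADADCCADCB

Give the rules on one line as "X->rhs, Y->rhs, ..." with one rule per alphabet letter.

  step 3 ⇒ step 4: ADADCCADCBCCADCB ⇒ C·C·C·C·AD·AD·C·C·AD·CB·AD·AD·C·C·AD·CB
    A ↦ C
    B ↦ CB
    C ↦ AD
    D ↦ C

A->C, B->CB, C->AD, D->C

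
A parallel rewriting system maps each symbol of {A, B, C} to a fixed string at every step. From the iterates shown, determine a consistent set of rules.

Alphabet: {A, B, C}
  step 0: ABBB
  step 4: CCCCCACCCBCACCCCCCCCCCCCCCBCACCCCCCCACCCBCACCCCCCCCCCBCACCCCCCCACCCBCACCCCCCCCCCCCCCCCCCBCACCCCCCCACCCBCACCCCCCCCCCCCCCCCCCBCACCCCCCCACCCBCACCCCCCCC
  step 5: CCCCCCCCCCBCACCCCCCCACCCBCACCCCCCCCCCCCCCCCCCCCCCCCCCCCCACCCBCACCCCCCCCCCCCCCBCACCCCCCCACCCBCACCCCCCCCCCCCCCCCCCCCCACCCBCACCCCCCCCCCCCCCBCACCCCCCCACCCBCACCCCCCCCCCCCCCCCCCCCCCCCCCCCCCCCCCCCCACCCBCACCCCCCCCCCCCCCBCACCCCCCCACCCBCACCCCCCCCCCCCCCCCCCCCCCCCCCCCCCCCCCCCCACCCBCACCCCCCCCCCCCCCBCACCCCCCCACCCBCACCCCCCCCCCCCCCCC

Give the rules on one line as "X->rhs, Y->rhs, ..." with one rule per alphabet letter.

  step 4 ⇒ step 5: CCCCCACCCBCACCCCCCCCCCCCCCBCACCCCCCCACCCBCACCCCCCCCCCBCACCCCCCCACCCBCACCCCCCCCCCCCCCCCCCBCACCCCCCCACCCBCACCCCCCCCCCCCCCCCCCBCACCCCCCCACCCBCACCCCCCCC ⇒ CC·CC·CC·CC·CC·BCA·CC·CC·CC·CAC·CC·BCA·CC·CC·CC·CC·CC·CC·CC·CC·CC·CC·CC·CC·CC·CC·CAC·CC·BCA·CC·CC·CC·CC·CC·CC·CC·BCA·CC·CC·CC·CAC·CC·BCA·CC·CC·CC·CC·CC·CC·CC·CC·CC·CC·CAC·CC·BCA·CC·CC·CC·CC·CC·CC·CC·BCA·CC·CC·CC·CAC·CC·BCA·CC·CC·CC·CC·CC·CC·CC·CC·CC·CC·CC·CC·CC·CC·CC·CC·CC·CC·CAC·CC·BCA·CC·CC·CC·CC·CC·CC·CC·BCA·CC·CC·CC·CAC·CC·BCA·CC·CC·CC·CC·CC·CC·CC·CC·CC·CC·CC·CC·CC·CC·CC·CC·CC·CC·CAC·CC·BCA·CC·CC·CC·CC·CC·CC·CC·BCA·CC·CC·CC·CAC·CC·BCA·CC·CC·CC·CC·CC·CC·CC·CC
    A ↦ BCA
    B ↦ CAC
    C ↦ CC

A->BCA, B->CAC, C->CC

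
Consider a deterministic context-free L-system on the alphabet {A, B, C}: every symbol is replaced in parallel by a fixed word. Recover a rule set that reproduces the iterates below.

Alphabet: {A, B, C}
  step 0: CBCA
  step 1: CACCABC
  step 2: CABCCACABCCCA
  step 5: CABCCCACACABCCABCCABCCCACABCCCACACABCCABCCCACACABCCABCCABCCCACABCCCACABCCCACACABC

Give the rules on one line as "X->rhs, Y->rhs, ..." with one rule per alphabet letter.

  step 1 ⇒ step 2: CACCABC ⇒ CA·BC·CA·CA·BC·C·CA
    A ↦ BC
    B ↦ C
    C ↦ CA

A->BC, B->C, C->CA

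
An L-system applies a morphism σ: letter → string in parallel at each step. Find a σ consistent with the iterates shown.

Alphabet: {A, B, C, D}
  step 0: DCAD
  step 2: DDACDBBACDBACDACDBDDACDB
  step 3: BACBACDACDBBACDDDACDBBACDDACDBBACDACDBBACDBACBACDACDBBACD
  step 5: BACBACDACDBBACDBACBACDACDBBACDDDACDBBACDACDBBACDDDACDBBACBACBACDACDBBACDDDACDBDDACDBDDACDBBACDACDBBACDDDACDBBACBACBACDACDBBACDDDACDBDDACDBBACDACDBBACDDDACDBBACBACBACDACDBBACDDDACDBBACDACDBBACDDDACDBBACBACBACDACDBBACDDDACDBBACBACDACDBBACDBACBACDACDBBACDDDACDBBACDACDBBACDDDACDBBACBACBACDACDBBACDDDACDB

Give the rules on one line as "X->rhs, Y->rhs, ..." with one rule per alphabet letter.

  step 2 ⇒ step 3: DDACDBBACDBACDACDBDDACDB ⇒ BAC·BAC·DAC·DB·BAC·D·D·DAC·DB·BAC·D·DAC·DB·BAC·DAC·DB·BAC·D·BAC·BAC·DAC·DB·BAC·D
    A ↦ DAC
    B ↦ D
    C ↦ DB
    D ↦ BAC

A->DAC, B->D, C->DB, D->BAC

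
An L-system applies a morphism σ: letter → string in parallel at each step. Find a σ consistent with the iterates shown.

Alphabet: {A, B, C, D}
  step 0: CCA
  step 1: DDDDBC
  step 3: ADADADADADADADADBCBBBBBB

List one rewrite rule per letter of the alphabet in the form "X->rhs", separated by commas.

  step 0 ⇒ step 1: CCA ⇒ DD·DD·BC
    A ↦ BC
    C ↦ DD
    B ↦ AD  (constrained at step 1)
    D ↦ BB  (constrained at step 1)

A->BC, B->AD, C->DD, D->BB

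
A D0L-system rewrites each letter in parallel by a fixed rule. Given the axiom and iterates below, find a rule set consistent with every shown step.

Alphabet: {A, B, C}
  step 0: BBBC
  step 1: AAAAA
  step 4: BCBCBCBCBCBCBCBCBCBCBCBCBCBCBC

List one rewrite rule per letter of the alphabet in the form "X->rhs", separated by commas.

A->BC, B->A, C->AA

  step 0 ⇒ step 1: BBBC ⇒ A·A·A·AA
    B ↦ A
    C ↦ AA
    A ↦ BC  (constrained at step 1)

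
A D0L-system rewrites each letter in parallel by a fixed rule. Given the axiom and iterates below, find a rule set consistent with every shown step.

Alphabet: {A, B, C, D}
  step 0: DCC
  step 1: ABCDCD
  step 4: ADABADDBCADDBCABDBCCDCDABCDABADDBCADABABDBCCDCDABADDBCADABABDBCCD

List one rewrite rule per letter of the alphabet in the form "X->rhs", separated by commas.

A->AD, B->DBC, C->CD, D->AB

  step 0 ⇒ step 1: DCC ⇒ AB·CD·CD
    C ↦ CD
    D ↦ AB
    A ↦ AD  (constrained at step 1)
    B ↦ DBC  (constrained at step 1)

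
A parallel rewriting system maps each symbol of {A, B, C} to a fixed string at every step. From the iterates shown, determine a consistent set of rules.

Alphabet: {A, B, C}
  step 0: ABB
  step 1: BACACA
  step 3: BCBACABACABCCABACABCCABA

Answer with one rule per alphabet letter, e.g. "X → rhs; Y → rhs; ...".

A->BA, B->CA, C->BC

  step 0 ⇒ step 1: ABB ⇒ BA·CA·CA
    A ↦ BA
    B ↦ CA
    C ↦ BC  (constrained at step 1)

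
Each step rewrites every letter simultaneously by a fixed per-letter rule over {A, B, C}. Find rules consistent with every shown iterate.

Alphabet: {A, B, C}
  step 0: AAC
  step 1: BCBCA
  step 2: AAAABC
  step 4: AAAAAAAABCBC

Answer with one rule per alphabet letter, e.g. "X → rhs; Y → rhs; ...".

A->BC, B->A, C->A

  step 1 ⇒ step 2: BCBCA ⇒ A·A·A·A·BC
    A ↦ BC
    B ↦ A
    C ↦ A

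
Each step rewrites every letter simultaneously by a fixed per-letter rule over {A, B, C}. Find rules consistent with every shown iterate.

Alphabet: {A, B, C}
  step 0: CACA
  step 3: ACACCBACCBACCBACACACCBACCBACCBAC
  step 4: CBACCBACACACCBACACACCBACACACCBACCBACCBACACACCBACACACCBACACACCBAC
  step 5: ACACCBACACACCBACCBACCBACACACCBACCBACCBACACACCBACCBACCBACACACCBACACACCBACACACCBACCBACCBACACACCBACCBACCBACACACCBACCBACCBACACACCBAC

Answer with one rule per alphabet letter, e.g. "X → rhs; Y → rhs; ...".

A->CB, B->AC, C->AC

  step 4 ⇒ step 5: CBACCBACACACCBACACACCBACACACCBACCBACCBACACACCBACACACCBACACACCBAC ⇒ AC·AC·CB·AC·AC·AC·CB·AC·CB·AC·CB·AC·AC·AC·CB·AC·CB·AC·CB·AC·AC·AC·CB·AC·CB·AC·CB·AC·AC·AC·CB·AC·AC·AC·CB·AC·AC·AC·CB·AC·CB·AC·CB·AC·AC·AC·CB·AC·CB·AC·CB·AC·AC·AC·CB·AC·CB·AC·CB·AC·AC·AC·CB·AC
    A ↦ CB
    B ↦ AC
    C ↦ AC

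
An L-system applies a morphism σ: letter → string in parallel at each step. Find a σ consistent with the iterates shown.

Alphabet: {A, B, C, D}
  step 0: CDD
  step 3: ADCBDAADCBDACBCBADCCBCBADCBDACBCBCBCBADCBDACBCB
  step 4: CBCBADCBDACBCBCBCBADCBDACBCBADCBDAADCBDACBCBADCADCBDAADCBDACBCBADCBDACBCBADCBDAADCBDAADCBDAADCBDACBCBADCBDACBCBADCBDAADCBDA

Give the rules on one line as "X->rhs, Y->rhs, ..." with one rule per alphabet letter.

  step 3 ⇒ step 4: ADCBDAADCBDACBCBADCCBCBADCBDACBCBCBCBADCBDACBCB ⇒ CB·CB·ADC·BDA·CB·CB·CB·CB·ADC·BDA·CB·CB·ADC·BDA·ADC·BDA·CB·CB·ADC·ADC·BDA·ADC·BDA·CB·CB·ADC·BDA·CB·CB·ADC·BDA·ADC·BDA·ADC·BDA·ADC·BDA·CB·CB·ADC·BDA·CB·CB·ADC·BDA·ADC·BDA
    A ↦ CB
    B ↦ BDA
    C ↦ ADC
    D ↦ CB

A->CB, B->BDA, C->ADC, D->CB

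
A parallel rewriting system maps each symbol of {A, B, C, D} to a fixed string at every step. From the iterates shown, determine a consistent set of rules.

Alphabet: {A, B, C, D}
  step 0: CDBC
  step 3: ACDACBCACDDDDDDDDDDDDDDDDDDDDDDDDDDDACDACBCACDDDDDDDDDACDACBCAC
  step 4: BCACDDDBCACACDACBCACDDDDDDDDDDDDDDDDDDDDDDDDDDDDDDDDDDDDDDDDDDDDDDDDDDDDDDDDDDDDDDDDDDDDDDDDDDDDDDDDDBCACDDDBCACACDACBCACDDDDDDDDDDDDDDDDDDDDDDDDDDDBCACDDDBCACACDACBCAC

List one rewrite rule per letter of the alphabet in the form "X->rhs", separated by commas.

A->BC, B->ACD, C->AC, D->DDD

  step 3 ⇒ step 4: ACDACBCACDDDDDDDDDDDDDDDDDDDDDDDDDDDACDACBCACDDDDDDDDDACDACBCAC ⇒ BC·AC·DDD·BC·AC·ACD·AC·BC·AC·DDD·DDD·DDD·DDD·DDD·DDD·DDD·DDD·DDD·DDD·DDD·DDD·DDD·DDD·DDD·DDD·DDD·DDD·DDD·DDD·DDD·DDD·DDD·DDD·DDD·DDD·DDD·BC·AC·DDD·BC·AC·ACD·AC·BC·AC·DDD·DDD·DDD·DDD·DDD·DDD·DDD·DDD·DDD·BC·AC·DDD·BC·AC·ACD·AC·BC·AC
    A ↦ BC
    B ↦ ACD
    C ↦ AC
    D ↦ DDD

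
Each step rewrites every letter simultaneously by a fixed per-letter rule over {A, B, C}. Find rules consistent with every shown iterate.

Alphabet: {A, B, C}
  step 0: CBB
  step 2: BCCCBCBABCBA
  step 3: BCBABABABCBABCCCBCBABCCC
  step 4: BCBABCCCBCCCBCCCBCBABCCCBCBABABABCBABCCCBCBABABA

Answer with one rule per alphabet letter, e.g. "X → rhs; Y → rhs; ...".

A->CC, B->BC, C->BA

  step 3 ⇒ step 4: BCBABABABCBABCCCBCBABCCC ⇒ BC·BA·BC·CC·BC·CC·BC·CC·BC·BA·BC·CC·BC·BA·BA·BA·BC·BA·BC·CC·BC·BA·BA·BA
    A ↦ CC
    B ↦ BC
    C ↦ BA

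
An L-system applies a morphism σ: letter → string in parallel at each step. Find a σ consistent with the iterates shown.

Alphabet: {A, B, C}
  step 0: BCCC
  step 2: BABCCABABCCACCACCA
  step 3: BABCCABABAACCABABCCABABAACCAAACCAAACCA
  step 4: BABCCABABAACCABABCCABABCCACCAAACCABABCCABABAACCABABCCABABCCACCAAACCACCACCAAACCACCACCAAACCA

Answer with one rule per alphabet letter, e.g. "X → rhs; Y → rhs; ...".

  step 3 ⇒ step 4: BABCCABABAACCABABCCABABAACCAAACCAAACCA ⇒ BAB·CCA·BAB·A·A·CCA·BAB·CCA·BAB·CCA·CCA·A·A·CCA·BAB·CCA·BAB·A·A·CCA·BAB·CCA·BAB·CCA·CCA·A·A·CCA·CCA·CCA·A·A·CCA·CCA·CCA·A·A·CCA
    A ↦ CCA
    B ↦ BAB
    C ↦ A

A->CCA, B->BAB, C->A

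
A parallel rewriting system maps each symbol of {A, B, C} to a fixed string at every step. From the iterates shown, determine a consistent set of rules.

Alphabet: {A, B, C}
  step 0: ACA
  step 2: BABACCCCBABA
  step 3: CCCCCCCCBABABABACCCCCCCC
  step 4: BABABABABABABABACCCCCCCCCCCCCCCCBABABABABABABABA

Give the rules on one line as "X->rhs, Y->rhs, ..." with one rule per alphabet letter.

  step 3 ⇒ step 4: CCCCCCCCBABABABACCCCCCCC ⇒ BA·BA·BA·BA·BA·BA·BA·BA·CC·CC·CC·CC·CC·CC·CC·CC·BA·BA·BA·BA·BA·BA·BA·BA
    A ↦ CC
    B ↦ CC
    C ↦ BA

A->CC, B->CC, C->BA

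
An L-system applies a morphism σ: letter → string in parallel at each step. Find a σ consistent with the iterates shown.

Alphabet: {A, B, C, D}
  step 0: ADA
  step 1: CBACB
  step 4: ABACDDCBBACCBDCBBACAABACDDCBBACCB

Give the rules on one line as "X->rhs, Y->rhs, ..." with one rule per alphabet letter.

A->CB, B->D, C->BAC, D->A

  step 0 ⇒ step 1: ADA ⇒ CB·A·CB
    A ↦ CB
    D ↦ A
    B ↦ D  (constrained at step 1)
    C ↦ BAC  (constrained at step 1)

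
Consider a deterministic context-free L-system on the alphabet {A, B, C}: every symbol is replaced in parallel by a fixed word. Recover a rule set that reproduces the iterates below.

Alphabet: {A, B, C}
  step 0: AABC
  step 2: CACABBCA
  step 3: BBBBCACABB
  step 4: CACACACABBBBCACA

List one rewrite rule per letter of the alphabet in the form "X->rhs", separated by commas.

  step 3 ⇒ step 4: BBBBCACABB ⇒ CA·CA·CA·CA·B·B·B·B·CA·CA
    A ↦ B
    B ↦ CA
    C ↦ B

A->B, B->CA, C->B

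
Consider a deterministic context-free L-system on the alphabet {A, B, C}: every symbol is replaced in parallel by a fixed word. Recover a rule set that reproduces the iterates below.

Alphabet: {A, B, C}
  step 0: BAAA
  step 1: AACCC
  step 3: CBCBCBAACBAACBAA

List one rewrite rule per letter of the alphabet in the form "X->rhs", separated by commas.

  step 0 ⇒ step 1: BAAA ⇒ AA·C·C·C
    A ↦ C
    B ↦ AA
    C ↦ CB  (constrained at step 1)

A->C, B->AA, C->CB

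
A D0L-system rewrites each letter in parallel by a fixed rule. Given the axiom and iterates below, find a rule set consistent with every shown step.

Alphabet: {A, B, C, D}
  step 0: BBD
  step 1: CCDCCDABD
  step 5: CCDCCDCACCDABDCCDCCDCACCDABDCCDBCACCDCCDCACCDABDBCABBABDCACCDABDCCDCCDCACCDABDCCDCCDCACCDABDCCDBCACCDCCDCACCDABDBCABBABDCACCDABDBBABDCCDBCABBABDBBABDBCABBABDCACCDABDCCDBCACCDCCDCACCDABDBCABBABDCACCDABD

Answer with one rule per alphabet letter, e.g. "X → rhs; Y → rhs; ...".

A->CA, B->CCD, C->B, D->ABD

  step 0 ⇒ step 1: BBD ⇒ CCD·CCD·ABD
    B ↦ CCD
    D ↦ ABD
    A ↦ CA  (constrained at step 1)
    C ↦ B  (constrained at step 1)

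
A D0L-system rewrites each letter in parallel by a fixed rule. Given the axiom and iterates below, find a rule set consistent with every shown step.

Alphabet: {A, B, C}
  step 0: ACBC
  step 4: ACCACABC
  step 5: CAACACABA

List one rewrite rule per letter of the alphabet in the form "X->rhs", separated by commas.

A->C, B->AB, C->A

  step 4 ⇒ step 5: ACCACABC ⇒ C·A·A·C·A·C·AB·A
    A ↦ C
    B ↦ AB
    C ↦ A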